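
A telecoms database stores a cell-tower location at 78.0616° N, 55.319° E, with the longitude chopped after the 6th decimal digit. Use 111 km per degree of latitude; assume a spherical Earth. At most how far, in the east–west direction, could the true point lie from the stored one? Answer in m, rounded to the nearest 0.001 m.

0.023 m

Truncating at 6 decimal places can drop up to a full unit in the last place, so the longitude may be off by as much as 1e-06°.
Parallels shrink by cos φ, so at 78.0616° a degree of longitude is 111000 × 0.2069 ≈ 22961.5 m.
Maximum E–W displacement: 1e-06 × 22961.5 = 0.0229615 m.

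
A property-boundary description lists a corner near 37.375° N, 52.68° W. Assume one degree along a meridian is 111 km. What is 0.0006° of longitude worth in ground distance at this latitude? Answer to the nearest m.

53 m

At 37.375° a degree of longitude is 111000 × cos 37.375° ≈ 88209.4 m, so 0.0006° corresponds to 52.9257 m.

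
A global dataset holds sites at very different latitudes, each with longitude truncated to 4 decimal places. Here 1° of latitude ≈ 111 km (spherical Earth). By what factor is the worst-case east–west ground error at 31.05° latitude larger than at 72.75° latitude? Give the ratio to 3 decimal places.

2.889

Truncating at 4 decimal places can drop up to a full unit in the last place, so the longitude may be off by as much as 0.0001°.
At 31.05°: 0.0001° × 111000 × cos 31.05° = 0.0001 × 111000 × 0.8567 ≈ 9.5096 m.
Error at 72.75° = 0.0001° × 111000 × cos 72.75° ≈ 11.1 × 0.2965 = 3.2916 m.
The ratio reduces to cos 31.05° / cos 72.75° = 0.8567/0.2965 ≈ 2.8890.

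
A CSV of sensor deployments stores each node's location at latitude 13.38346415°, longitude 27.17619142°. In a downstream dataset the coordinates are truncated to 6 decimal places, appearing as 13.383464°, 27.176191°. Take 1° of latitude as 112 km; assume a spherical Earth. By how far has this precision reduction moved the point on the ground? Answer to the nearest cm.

The latitude changed by +0.00000015° and the longitude by +0.00000042°.
N–S: 0.00000015° × 112000 m/° = 0.0168 m.
E–W at 13.3835°: 0.00000042° × 112000 × cos 13.3835° = 0.00000042 × 112000 × 0.9728 ≈ 0.0457625 m.
Hypotenuse of the two orthogonal shifts: √(0.0168² + 0.0457625²) = 0.0487488 m.
That is 0.0487488 m = 4.8749 cm.

5 cm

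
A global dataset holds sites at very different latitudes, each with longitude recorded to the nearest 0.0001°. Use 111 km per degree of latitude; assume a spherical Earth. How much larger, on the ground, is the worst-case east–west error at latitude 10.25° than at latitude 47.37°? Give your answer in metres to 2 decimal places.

Rounding to 4 decimal places leaves the longitude within ±5e-05° of the true value.
Error at 10.25° = 5e-05° × 111000 × cos 10.25° ≈ 5.55 × 0.9840 = 5.4614 m.
At 47.37°: 5e-05° × 111000 × cos 47.37° = 5e-05 × 111000 × 0.6773 ≈ 3.7588 m.
So the lower-latitude error exceeds the higher by 5.4614 − 3.7588 = 1.7026 m.

1.70 metres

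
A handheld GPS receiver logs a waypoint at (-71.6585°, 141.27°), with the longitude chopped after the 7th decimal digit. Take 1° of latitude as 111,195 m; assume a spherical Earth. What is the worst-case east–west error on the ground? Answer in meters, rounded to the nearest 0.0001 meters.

0.0035 meters

Truncating at 7 decimal places can drop up to a full unit in the last place, so the longitude may be off by as much as 1e-07°.
One degree of longitude at 71.6585° is 111195 × cos 71.6585° ≈ 111195 × 0.3147 = 34990.8 m.
East–west error: 1e-07° × 34990.8 m/° ≈ 0.00349908 m.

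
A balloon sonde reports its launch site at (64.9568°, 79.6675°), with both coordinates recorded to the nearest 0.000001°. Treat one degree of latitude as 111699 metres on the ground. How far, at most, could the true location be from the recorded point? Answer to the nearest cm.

6 cm

Rounding to 6 decimal places leaves each coordinate within ±5e-07° of the true value.
Latitude error → 5e-07 × 111699 = 0.0558495 m along the meridian.
East–west component at 64.9568°: 5e-07° × 111699 × cos 64.9568° ≈ 5e-07 × 47282.4 ≈ 0.0236412 m.
The two errors are perpendicular, so the maximum displacement is √(0.0558495² + 0.0236412²) ≈ 0.0606471 m.
That is 0.0606471 m = 6.0647 cm.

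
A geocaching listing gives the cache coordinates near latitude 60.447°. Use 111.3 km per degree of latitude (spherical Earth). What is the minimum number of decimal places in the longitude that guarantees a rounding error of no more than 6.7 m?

4 decimal places

At 60.447° one degree of longitude covers 111300 × cos 60.447° ≈ 111300 × 0.4932 ≈ 54896.3 m.
N decimal places → at most half a unit in the last place, 0.5 × 10⁻ᴺ° = 54896.3/2 × 10⁻ᴺ m.
Setting 27448.2 × 10⁻ᴺ ≤ 6.7 gives 10ᴺ ≥ 4097, i.e. N ≥ 3.61.
N = 3 would give 27.4 m (too coarse); N = 4 gives 2.74 m ≤ 6.7 m.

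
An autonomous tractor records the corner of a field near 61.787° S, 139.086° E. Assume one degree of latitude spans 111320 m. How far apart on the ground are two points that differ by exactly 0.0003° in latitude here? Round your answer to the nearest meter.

33 meters

0.0003° × 111320 m/° = 33.396 m.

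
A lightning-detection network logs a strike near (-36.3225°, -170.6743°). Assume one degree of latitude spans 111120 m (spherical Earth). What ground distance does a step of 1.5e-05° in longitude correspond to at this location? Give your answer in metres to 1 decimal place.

1.3 metres

At 36.3225° a degree of longitude is 111120 × cos 36.3225° ≈ 89528.9 m, so 1.5e-05° corresponds to 1.34293 m.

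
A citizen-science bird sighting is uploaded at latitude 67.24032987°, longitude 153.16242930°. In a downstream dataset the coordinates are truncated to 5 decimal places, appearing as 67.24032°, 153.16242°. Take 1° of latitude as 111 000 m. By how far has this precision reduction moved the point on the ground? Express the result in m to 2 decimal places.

1.17 m

The latitude changed by +0.00000987° and the longitude by +0.00000930°.
N–S: 0.00000987° × 111000 m/° = 1.09557 m.
E–W at 67.2403°: 0.00000930° × 111000 × cos 67.2403° = 0.00000930 × 111000 × 0.3869 ≈ 0.399363 m.
Distance: √(1.09557² + 0.399363²) ≈ 1.16609 m.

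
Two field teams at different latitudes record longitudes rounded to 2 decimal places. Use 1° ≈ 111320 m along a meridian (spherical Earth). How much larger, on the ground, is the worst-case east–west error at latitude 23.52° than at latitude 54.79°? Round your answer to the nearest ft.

622 ft

Rounding to 2 decimal places leaves the longitude within ±0.005° of the true value.
At 23.52°: 0.005° × 111320 × cos 23.52° = 0.005 × 111320 × 0.9169 ≈ 510.36 m.
Error at 54.79° = 0.005° × 111320 × cos 54.79° ≈ 556.6 × 0.5766 = 320.92 m.
Difference: 510.36 − 320.92 = 189.44 m.
In feet: 189.437 m ÷ 0.3048 ≈ 621.51 ft.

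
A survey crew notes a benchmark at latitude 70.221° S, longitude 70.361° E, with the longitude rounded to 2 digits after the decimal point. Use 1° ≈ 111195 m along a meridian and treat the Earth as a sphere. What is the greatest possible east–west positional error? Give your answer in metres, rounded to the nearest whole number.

Rounding to 2 decimal places leaves the longitude within ±0.005° of the true value.
Parallels shrink by cos φ, so at 70.221° a degree of longitude is 111195 × 0.3384 ≈ 37627.6 m.
So at most 0.005° × 37627.6 ≈ 188.138 m east–west.

188 metres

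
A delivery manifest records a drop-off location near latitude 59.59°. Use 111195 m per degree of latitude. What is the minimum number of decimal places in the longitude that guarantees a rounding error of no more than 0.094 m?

At 59.59° one degree of longitude covers 111195 × cos 59.59° ≈ 111195 × 0.5062 ≈ 56285.2 m.
With N decimal places the half-ulp bound is 0.5·10⁻ᴺ°, or 0.5·10⁻ᴺ × 56285.2 m on the ground.
Setting 28142.6 × 10⁻ᴺ ≤ 0.094 gives 10ᴺ ≥ 2.994e+05, i.e. N ≥ 5.48.
N = 5 would give 0.281 m (too coarse); N = 6 gives 0.0281 m ≤ 0.094 m.

6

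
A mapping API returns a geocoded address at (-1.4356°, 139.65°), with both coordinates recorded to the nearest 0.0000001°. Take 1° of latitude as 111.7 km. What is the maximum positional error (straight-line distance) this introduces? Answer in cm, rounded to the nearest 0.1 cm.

0.8 cm

Rounding to 7 decimal places leaves each coordinate within ±5e-08° of the true value.
N–S: 5e-08° × 111700 m/° = 0.005585 m.
Longitude error → 5e-08 × 111700 × cos 1.4356° = 5e-08 × 111700 × 0.9997 ≈ 0.00558325 m.
Worst case both components are at the extreme and orthogonal: √(0.005585² + 0.00558325²) ≈ 0.00789714 m.
That is 0.00789714 m = 0.78971 cm.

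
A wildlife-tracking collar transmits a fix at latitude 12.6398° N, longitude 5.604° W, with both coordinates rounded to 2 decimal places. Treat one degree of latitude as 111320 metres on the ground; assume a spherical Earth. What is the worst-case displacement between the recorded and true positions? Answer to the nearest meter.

778 meters

Rounding to 2 decimal places leaves each coordinate within ±0.005° of the true value.
Latitude error → 0.005 × 111320 = 556.6 m along the meridian.
East–west component at 12.6398°: 0.005° × 111320 × cos 12.6398° ≈ 0.005 × 108622 ≈ 543.111 m.
Worst case both components are at the extreme and orthogonal: √(556.6² + 543.111²) ≈ 777.671 m.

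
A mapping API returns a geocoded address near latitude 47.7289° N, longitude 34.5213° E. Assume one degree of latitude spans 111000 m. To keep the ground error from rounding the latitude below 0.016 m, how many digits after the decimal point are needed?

One degree of latitude covers 111000 m.
With N decimal places the half-ulp bound is 0.5·10⁻ᴺ°, or 0.5·10⁻ᴺ × 111000 m on the ground.
Need 0.5 × 111000 × 10⁻ᴺ ≤ 0.016 → 10⁻ᴺ ≤ 2.883e-07, so N ≥ 6.54.
At 6 places the error can reach 0.0555 m, but 7 places keeps it to 0.00555 m.

7 decimal places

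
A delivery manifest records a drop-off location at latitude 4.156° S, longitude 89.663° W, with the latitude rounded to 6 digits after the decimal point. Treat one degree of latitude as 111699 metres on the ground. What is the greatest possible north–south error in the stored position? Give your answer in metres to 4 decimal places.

0.0558 metres

Rounding to 6 decimal places leaves the latitude within ±5e-07° of the true value.
North–south distance: 5e-07° × 111699 m/° = 0.0558495 m.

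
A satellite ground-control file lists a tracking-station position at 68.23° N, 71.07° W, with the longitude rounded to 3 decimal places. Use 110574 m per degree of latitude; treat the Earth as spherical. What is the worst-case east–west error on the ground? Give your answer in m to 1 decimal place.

20.5 m

Rounding to 3 decimal places leaves the longitude within ±0.0005° of the true value.
At latitude 68.23° a degree of longitude spans 110574 m × cos 68.23° = 110574 × 0.3709 ≈ 41009.9 m.
So at most 0.0005° × 41009.9 ≈ 20.5049 m east–west.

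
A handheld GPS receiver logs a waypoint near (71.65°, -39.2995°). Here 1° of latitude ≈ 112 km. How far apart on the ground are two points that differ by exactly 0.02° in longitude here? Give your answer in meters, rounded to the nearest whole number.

0.02° of longitude at 71.65° is 0.02 × 112000 × cos 71.65° ≈ 0.02 × 35259.9 = 705.199 m.

705 meters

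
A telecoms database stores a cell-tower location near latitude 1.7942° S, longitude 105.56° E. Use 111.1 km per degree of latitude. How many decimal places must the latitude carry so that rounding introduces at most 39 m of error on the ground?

One degree of latitude covers 111100 m.
N decimal places → at most half a unit in the last place, 0.5 × 10⁻ᴺ° = 111100/2 × 10⁻ᴺ m.
Setting 55550 × 10⁻ᴺ ≤ 39 gives 10ᴺ ≥ 1424, i.e. N ≥ 3.15.
N = 3 would give 55.6 m (too coarse); N = 4 gives 5.56 m ≤ 39 m.

4 decimal places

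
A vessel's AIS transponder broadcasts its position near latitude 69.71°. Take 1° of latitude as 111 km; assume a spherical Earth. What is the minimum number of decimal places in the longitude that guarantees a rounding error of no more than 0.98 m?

5 decimal places

At 69.71° one degree of longitude covers 111000 × cos 69.71° ≈ 111000 × 0.3468 ≈ 38491.7 m.
Rounding to N decimal places gives at most 0.5 × 10⁻ᴺ degrees of error, i.e. 0.5 × 10⁻ᴺ × 38491.7 m.
Setting 19245.8 × 10⁻ᴺ ≤ 0.98 gives 10ᴺ ≥ 1.964e+04, i.e. N ≥ 4.29.
N = 4 would give 1.92 m (too coarse); N = 5 gives 0.192 m ≤ 0.98 m.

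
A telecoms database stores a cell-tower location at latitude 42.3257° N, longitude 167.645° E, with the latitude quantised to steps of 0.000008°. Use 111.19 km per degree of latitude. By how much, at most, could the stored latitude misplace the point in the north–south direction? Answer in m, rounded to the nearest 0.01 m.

0.44 m

With a 0.000008° grid the true value lies within half a step, ±0.000008°/2 = ±4e-06°, of the stored one.
So the N–S error is at most 4e-06 × 111190 = 0.44476 m.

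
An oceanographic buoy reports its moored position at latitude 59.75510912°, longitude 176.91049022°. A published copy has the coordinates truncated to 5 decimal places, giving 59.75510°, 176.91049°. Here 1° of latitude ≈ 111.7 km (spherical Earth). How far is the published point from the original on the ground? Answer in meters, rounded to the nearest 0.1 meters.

1.0 meters

Δlat = 59.75510912 − 59.75510 = +0.00000912°; Δlon = 176.91049022 − 176.91049 = +0.00000022°.
N–S: 0.00000912° × 111700 m/° = 1.0187 m.
East–west at this latitude: 0.00000022° × 111700 × cos 59.7551° ≈ 0.00000022 × 56263 = 0.0123779 m.
Combined displacement = (1.0187² + 0.0123779²)^½ ≈ 1.01878 m.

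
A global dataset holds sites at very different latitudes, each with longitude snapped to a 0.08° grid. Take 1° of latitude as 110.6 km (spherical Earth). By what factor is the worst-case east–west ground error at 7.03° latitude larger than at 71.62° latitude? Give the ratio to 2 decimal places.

With a 0.08° grid the true value lies within half a step, ±0.08°/2 = ±0.04°, of the stored one.
At 7.03°: 0.04° × 110600 × cos 7.03° = 0.04 × 110600 × 0.9925 ≈ 4390.7 m.
At 71.62°: 0.04° × 110600 × cos 71.62° = 0.04 × 110600 × 0.3153 ≈ 1395 m.
The ratio reduces to cos 7.03° / cos 71.62° = 0.9925/0.3153 ≈ 3.1476.

3.15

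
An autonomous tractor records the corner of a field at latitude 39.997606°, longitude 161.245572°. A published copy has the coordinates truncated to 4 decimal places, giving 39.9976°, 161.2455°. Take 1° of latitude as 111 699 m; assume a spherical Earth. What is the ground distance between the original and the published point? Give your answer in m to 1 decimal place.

6.2 m

The latitude changed by +0.000006° and the longitude by +0.000072°.
N–S: 0.000006° × 111699 m/° = 0.670194 m.
E–W at 39.9976°: 0.000072° × 111699 × cos 39.9976° = 0.000072 × 111699 × 0.7661 ≈ 6.161 m.
Hypotenuse of the two orthogonal shifts: √(0.670194² + 6.161²) = 6.19734 m.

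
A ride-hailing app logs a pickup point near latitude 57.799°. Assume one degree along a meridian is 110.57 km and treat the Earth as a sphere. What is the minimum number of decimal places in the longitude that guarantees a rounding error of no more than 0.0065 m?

At 57.799° one degree of longitude covers 110570 × cos 57.799° ≈ 110570 × 0.5329 ≈ 58921.8 m.
N decimal places → at most half a unit in the last place, 0.5 × 10⁻ᴺ° = 58921.8/2 × 10⁻ᴺ m.
Setting 29460.9 × 10⁻ᴺ ≤ 0.0065 gives 10ᴺ ≥ 4.532e+06, i.e. N ≥ 6.66.
So 7 decimal places suffice (0.00295 m); 6 would allow up to 0.0295 m.

7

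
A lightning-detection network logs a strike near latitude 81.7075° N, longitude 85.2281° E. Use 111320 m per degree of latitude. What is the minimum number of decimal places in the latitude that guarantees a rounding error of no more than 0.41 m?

One degree of latitude covers 111320 m.
N decimal places → at most half a unit in the last place, 0.5 × 10⁻ᴺ° = 111320/2 × 10⁻ᴺ m.
Setting 55660 × 10⁻ᴺ ≤ 0.41 gives 10ᴺ ≥ 1.358e+05, i.e. N ≥ 5.13.
N = 5 would give 0.557 m (too coarse); N = 6 gives 0.0557 m ≤ 0.41 m.

6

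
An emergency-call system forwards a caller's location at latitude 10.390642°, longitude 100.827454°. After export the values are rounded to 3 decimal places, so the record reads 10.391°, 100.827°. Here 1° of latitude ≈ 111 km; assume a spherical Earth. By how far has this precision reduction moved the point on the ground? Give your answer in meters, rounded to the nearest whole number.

Δlat = 10.390642 − 10.391 = -0.000358°; Δlon = 100.827454 − 100.827 = +0.000454°.
N–S: -0.000358° × 111000 m/° = -39.738 m.
East–west at this latitude: 0.000454° × 111000 × cos 10.391° ≈ 0.000454 × 109180 = 49.5675 m.
Combined displacement = (39.738² + 49.5675²)^½ ≈ 63.5299 m.

64 meters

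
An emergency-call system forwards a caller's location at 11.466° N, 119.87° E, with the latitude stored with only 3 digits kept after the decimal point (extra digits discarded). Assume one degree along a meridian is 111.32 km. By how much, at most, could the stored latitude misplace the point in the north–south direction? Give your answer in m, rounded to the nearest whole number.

Truncating at 3 decimal places can drop up to a full unit in the last place, so the latitude may be off by as much as 0.001°.
So the N–S error is at most 0.001 × 111320 = 111.32 m.

111 m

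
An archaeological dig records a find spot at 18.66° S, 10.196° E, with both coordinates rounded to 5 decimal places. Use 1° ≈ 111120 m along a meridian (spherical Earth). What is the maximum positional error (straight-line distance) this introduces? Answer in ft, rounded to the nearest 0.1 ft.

2.5 ft

Rounding to 5 decimal places leaves each coordinate within ±5e-06° of the true value.
North–south component: 5e-06° × 111120 = 0.5556 m.
Longitude error → 5e-06 × 111120 × cos 18.66° = 5e-06 × 111120 × 0.9474 ≈ 0.526394 m.
Combining orthogonally: (0.5556² + 0.526394²)^½ ≈ 0.765364 m.
Converting: 0.765364 m × 3.2808 ft/m ≈ 2.511 ft.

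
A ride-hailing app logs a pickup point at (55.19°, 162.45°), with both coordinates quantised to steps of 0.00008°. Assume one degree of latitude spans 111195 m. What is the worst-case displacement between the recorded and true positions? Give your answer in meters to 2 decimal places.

With a 0.00008° grid the true value lies within half a step, ±0.00008°/2 = ±4e-05°, of the stored one.
N–S: 4e-05° × 111195 m/° = 4.4478 m.
Longitude error → 4e-05 × 111195 × cos 55.19° = 4e-05 × 111195 × 0.5709 ≈ 2.53906 m.
Worst case both components are at the extreme and orthogonal: √(4.4478² + 2.53906²) ≈ 5.1215 m.

5.12 meters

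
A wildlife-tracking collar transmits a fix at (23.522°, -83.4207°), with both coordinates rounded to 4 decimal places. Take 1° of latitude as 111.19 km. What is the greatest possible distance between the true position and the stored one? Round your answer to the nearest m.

8 m

Rounding to 4 decimal places leaves each coordinate within ±5e-05° of the true value.
North–south component: 5e-05° × 111190 = 5.5595 m.
Longitude error → 5e-05 × 111190 × cos 23.522° = 5e-05 × 111190 × 0.9169 ≈ 5.09754 m.
Worst case both components are at the extreme and orthogonal: √(5.5595² + 5.09754²) ≈ 7.54274 m.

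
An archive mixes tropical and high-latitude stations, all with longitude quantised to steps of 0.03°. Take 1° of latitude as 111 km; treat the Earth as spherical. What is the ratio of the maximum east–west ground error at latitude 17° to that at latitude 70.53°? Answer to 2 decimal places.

2.87

With a 0.03° grid the true value lies within half a step, ±0.03°/2 = ±0.015°, of the stored one.
At 17°: 0.015° × 111000 × cos 17° = 0.015 × 111000 × 0.9563 ≈ 1592.2 m.
Error at 70.53° = 0.015° × 111000 × cos 70.53° ≈ 1665 × 0.3333 = 554.97 m.
Ratio: 1592.2 / 554.97 = cos 17° / cos 70.53° ≈ 2.8691.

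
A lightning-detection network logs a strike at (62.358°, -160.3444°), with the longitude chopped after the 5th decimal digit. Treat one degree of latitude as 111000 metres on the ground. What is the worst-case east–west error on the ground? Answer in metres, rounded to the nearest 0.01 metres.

Truncating at 5 decimal places can drop up to a full unit in the last place, so the longitude may be off by as much as 1e-05°.
Parallels shrink by cos φ, so at 62.358° a degree of longitude is 111000 × 0.4639 ≈ 51498 m.
Maximum E–W displacement: 1e-05 × 51498 = 0.51498 m.

0.51 metres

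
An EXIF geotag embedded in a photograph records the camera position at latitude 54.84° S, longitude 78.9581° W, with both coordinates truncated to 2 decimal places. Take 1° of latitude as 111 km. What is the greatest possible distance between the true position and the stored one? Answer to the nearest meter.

1281 meters

Truncating at 2 decimal places can drop up to a full unit in the last place, so each coordinate may be off by as much as 0.01°.
North–south component: 0.01° × 111000 = 1110 m.
E–W at 54.84°: 0.01° × 111000 × cos 54.84° = 0.01 × 111000 × 0.5759 ≈ 639.206 m.
Worst case both components are at the extreme and orthogonal: √(1110² + 639.206²) ≈ 1280.89 m.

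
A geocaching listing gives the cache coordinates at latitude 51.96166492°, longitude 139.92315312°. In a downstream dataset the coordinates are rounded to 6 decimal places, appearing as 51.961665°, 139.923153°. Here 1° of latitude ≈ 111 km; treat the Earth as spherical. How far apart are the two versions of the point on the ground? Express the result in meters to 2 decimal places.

0.01 meters

The latitude changed by -0.00000008° and the longitude by +0.00000012°.
N–S: -0.00000008° × 111000 m/° = -0.00888 m.
East–west at this latitude: 0.00000012° × 111000 × cos 51.9617° ≈ 0.00000012 × 68396.9 = 0.00820763 m.
Combined displacement = (0.00888² + 0.00820763²)^½ ≈ 0.0120921 m.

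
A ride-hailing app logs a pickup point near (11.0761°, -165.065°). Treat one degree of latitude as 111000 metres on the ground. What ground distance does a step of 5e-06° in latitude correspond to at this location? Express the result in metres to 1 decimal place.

0.6 metres

Along a meridian 5e-06° is 5e-06 × 111000 = 0.555 m.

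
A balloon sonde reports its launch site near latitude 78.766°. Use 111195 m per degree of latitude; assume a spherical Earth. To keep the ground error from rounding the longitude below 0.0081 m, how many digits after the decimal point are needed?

7 decimal places

At 78.766° one degree of longitude covers 111195 × cos 78.766° ≈ 111195 × 0.1948 ≈ 21662.6 m.
With N decimal places the half-ulp bound is 0.5·10⁻ᴺ°, or 0.5·10⁻ᴺ × 21662.6 m on the ground.
Need 0.5 × 21662.6 × 10⁻ᴺ ≤ 0.0081 → 10⁻ᴺ ≤ 7.478e-07, so N ≥ 6.13.
N = 6 would give 0.0108 m (too coarse); N = 7 gives 0.00108 m ≤ 0.0081 m.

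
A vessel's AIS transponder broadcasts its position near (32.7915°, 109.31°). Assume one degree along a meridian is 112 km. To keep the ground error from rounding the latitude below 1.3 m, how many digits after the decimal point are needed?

One degree of latitude covers 112000 m.
N decimal places → at most half a unit in the last place, 0.5 × 10⁻ᴺ° = 112000/2 × 10⁻ᴺ m.
Setting 56000 × 10⁻ᴺ ≤ 1.3 gives 10ᴺ ≥ 4.308e+04, i.e. N ≥ 4.63.
At 4 places the error can reach 5.6 m, but 5 places keeps it to 0.56 m.

5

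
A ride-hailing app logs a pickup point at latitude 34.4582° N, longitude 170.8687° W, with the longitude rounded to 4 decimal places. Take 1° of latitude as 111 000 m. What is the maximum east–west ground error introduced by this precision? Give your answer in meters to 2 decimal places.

Rounding to 4 decimal places leaves the longitude within ±5e-05° of the true value.
Parallels shrink by cos φ, so at 34.4582° a degree of longitude is 111000 × 0.8245 ≈ 91523.9 m.
So at most 5e-05° × 91523.9 ≈ 4.57619 m east–west.

4.58 meters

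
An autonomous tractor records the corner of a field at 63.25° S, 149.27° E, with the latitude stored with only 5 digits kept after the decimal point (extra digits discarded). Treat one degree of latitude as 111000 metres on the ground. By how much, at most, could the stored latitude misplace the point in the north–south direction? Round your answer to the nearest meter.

1 meters

Truncating at 5 decimal places can drop up to a full unit in the last place, so the latitude may be off by as much as 1e-05°.
So the N–S error is at most 1e-05 × 111000 = 1.11 m.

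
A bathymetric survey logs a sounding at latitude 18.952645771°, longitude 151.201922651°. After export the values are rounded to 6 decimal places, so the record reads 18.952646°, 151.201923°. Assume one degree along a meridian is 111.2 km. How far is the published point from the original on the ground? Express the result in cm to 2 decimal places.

Δlat = 18.952645771 − 18.952646 = -0.000000229°; Δlon = 151.201922651 − 151.201923 = -0.000000349°.
N–S: -0.000000229° × 111200 m/° = -0.0254648 m.
E–W at 18.9526°: -0.000000349° × 111200 × cos 18.9526° = -0.000000349 × 111200 × 0.9458 ≈ -0.0367049 m.
Distance: √(0.0254648² + 0.0367049²) ≈ 0.0446733 m.
That is 0.0446733 m = 4.4673 cm.

4.47 cm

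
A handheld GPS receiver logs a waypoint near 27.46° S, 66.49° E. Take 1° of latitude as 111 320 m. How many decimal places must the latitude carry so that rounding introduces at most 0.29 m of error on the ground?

One degree of latitude covers 111320 m.
N decimal places → at most half a unit in the last place, 0.5 × 10⁻ᴺ° = 111320/2 × 10⁻ᴺ m.
Need 0.5 × 111320 × 10⁻ᴺ ≤ 0.29 → 10⁻ᴺ ≤ 5.210e-06, so N ≥ 5.28.
So 6 decimal places suffice (0.0557 m); 5 would allow up to 0.557 m.

6 decimal places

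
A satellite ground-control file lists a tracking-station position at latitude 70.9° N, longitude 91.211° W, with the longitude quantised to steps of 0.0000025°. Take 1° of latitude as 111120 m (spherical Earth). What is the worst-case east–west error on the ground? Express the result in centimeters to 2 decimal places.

With a 0.0000025° grid the true value lies within half a step, ±0.0000025°/2 = ±1.25e-06°, of the stored one.
One degree of longitude at 70.9° is 111120 × cos 70.9° ≈ 111120 × 0.3272 = 36360.5 m.
East–west error: 1.25e-06° × 36360.5 m/° ≈ 0.0454506 m.
That is 0.0454506 m = 4.5451 cm.

4.55 centimeters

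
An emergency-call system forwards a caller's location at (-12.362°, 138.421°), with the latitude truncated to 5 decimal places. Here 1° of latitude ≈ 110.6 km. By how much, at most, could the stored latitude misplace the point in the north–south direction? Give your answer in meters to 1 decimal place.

1.1 meters

Truncating at 5 decimal places can drop up to a full unit in the last place, so the latitude may be off by as much as 1e-05°.
North–south distance: 1e-05° × 110600 m/° = 1.106 m.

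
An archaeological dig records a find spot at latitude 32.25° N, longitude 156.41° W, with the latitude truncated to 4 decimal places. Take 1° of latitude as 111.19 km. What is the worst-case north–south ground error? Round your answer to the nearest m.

11 m

Truncating at 4 decimal places can drop up to a full unit in the last place, so the latitude may be off by as much as 0.0001°.
North–south distance: 0.0001° × 111190 m/° = 11.119 m.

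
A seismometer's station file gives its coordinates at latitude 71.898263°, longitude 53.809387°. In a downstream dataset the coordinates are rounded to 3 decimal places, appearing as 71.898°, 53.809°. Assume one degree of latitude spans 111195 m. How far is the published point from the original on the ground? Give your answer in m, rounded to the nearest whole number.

32 m

The latitude changed by +0.000263° and the longitude by +0.000387°.
N–S: 0.000263° × 111195 m/° = 29.2443 m.
E–W at 71.898°: 0.000387° × 111195 × cos 71.898° = 0.000387 × 111195 × 0.3107 ≈ 13.3706 m.
Hypotenuse of the two orthogonal shifts: √(29.2443² + 13.3706²) = 32.1559 m.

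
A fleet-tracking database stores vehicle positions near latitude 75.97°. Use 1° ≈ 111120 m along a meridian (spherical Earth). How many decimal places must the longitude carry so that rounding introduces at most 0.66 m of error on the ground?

At 75.97° one degree of longitude covers 111120 × cos 75.97° ≈ 111120 × 0.2424 ≈ 26938.8 m.
N decimal places → at most half a unit in the last place, 0.5 × 10⁻ᴺ° = 26938.8/2 × 10⁻ᴺ m.
Setting 13469.4 × 10⁻ᴺ ≤ 0.66 gives 10ᴺ ≥ 2.041e+04, i.e. N ≥ 4.31.
So 5 decimal places suffice (0.135 m); 4 would allow up to 1.35 m.

5 decimal places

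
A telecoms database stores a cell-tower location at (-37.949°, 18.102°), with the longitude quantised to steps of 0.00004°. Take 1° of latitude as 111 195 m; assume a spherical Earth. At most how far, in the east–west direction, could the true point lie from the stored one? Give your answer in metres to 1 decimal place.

1.8 metres

With a 0.00004° grid the true value lies within half a step, ±0.00004°/2 = ±2e-05°, of the stored one.
Parallels shrink by cos φ, so at 37.949° a degree of longitude is 111195 × 0.7886 ≈ 87683.8 m.
So at most 2e-05° × 87683.8 ≈ 1.75368 m east–west.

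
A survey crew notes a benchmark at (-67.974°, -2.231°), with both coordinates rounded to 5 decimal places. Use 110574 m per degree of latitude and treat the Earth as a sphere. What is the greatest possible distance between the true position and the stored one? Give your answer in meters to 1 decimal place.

0.6 meters

Rounding to 5 decimal places leaves each coordinate within ±5e-06° of the true value.
North–south component: 5e-06° × 110574 = 0.55287 m.
Longitude error → 5e-06 × 110574 × cos 67.974° = 5e-06 × 110574 × 0.3750 ≈ 0.207341 m.
The two errors are perpendicular, so the maximum displacement is √(0.55287² + 0.207341²) ≈ 0.590471 m.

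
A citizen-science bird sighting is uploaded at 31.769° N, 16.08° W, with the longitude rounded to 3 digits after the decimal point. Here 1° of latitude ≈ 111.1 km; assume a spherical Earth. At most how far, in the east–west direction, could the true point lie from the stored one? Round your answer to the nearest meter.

47 meters

Rounding to 3 decimal places leaves the longitude within ±0.0005° of the true value.
One degree of longitude at 31.769° is 111100 × cos 31.769° ≈ 111100 × 0.8502 = 94454.7 m.
So at most 0.0005° × 94454.7 ≈ 47.2274 m east–west.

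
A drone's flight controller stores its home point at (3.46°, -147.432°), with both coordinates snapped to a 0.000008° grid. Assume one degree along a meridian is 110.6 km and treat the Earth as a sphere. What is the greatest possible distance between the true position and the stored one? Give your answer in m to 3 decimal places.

0.625 m

With a 0.000008° grid the true value lies within half a step, ±0.000008°/2 = ±4e-06°, of the stored one.
North–south component: 4e-06° × 110600 = 0.4424 m.
East–west component at 3.46°: 4e-06° × 110600 × cos 3.46° ≈ 4e-06 × 110398 ≈ 0.441594 m.
Combining orthogonally: (0.4424² + 0.441594²)^½ ≈ 0.625078 m.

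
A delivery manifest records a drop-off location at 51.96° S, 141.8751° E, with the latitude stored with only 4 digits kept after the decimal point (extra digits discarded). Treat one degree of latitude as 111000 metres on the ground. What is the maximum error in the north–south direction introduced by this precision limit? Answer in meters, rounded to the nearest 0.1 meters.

Truncating at 4 decimal places can drop up to a full unit in the last place, so the latitude may be off by as much as 0.0001°.
North–south distance: 0.0001° × 111000 m/° = 11.1 m.

11.1 meters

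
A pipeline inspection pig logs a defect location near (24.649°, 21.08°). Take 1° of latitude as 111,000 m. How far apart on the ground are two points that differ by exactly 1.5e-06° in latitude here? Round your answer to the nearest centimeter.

17 centimeters

Along a meridian 1.5e-06° is 1.5e-06 × 111000 = 0.1665 m.
That is 0.1665 m = 16.65 cm.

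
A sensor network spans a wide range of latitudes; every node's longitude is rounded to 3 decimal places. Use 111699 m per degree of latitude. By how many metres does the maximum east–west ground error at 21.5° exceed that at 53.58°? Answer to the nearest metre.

19 metres

Rounding to 3 decimal places leaves the longitude within ±0.0005° of the true value.
At 21.5°: 0.0005° × 111699 × cos 21.5° = 0.0005 × 111699 × 0.9304 ≈ 51.963 m.
Error at 53.58° = 0.0005° × 111699 × cos 53.58° ≈ 55.849 × 0.5937 = 33.158 m.
So the lower-latitude error exceeds the higher by 51.963 − 33.158 = 18.806 m.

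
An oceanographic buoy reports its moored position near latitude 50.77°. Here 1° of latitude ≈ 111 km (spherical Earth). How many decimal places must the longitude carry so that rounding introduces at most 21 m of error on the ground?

At 50.77° one degree of longitude covers 111000 × cos 50.77° ≈ 111000 × 0.6324 ≈ 70200.3 m.
N decimal places → at most half a unit in the last place, 0.5 × 10⁻ᴺ° = 70200.3/2 × 10⁻ᴺ m.
Setting 35100.1 × 10⁻ᴺ ≤ 21 gives 10ᴺ ≥ 1671, i.e. N ≥ 3.22.
At 3 places the error can reach 35.1 m, but 4 places keeps it to 3.51 m.

4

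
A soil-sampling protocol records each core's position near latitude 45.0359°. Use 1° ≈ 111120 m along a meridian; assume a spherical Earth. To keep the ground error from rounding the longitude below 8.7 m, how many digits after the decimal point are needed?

At 45.0359° one degree of longitude covers 111120 × cos 45.0359° ≈ 111120 × 0.7067 ≈ 78524.5 m.
N decimal places → at most half a unit in the last place, 0.5 × 10⁻ᴺ° = 78524.5/2 × 10⁻ᴺ m.
Setting 39262.2 × 10⁻ᴺ ≤ 8.7 gives 10ᴺ ≥ 4513, i.e. N ≥ 3.65.
N = 3 would give 39.3 m (too coarse); N = 4 gives 3.93 m ≤ 8.7 m.

4 decimal places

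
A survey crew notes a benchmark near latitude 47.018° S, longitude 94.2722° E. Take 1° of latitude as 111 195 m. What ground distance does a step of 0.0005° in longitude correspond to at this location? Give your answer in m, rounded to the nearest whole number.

0.0005° of longitude at 47.018° is 0.0005 × 111195 × cos 47.018° ≈ 0.0005 × 75809.3 = 37.9046 m.

38 m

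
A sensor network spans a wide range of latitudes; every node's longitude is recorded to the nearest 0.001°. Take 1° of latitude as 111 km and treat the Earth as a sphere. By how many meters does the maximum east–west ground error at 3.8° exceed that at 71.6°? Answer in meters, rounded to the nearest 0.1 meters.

Rounding to 3 decimal places leaves the longitude within ±0.0005° of the true value.
Error at 3.8° = 0.0005° × 111000 × cos 3.8° ≈ 55.5 × 0.9978 = 55.378 m.
Error at 71.6° = 0.0005° × 111000 × cos 71.6° ≈ 55.5 × 0.3156 = 17.519 m.
So the lower-latitude error exceeds the higher by 55.378 − 17.519 = 37.859 m.

37.9 meters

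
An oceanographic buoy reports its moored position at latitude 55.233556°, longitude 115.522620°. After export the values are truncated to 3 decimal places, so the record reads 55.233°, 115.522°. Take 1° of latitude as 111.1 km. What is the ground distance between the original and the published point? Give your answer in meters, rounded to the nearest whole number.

73 meters

The latitude changed by +0.000556° and the longitude by +0.000620°.
N–S: 0.000556° × 111100 m/° = 61.7716 m.
East–west at this latitude: 0.000620° × 111100 × cos 55.233° ≈ 0.000620 × 63353.7 = 39.2793 m.
Combined displacement = (61.7716² + 39.2793²)^½ ≈ 73.2024 m.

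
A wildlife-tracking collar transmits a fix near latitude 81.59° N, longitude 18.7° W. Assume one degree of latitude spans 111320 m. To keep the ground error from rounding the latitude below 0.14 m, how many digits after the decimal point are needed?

6 decimal places

One degree of latitude covers 111320 m.
N decimal places → at most half a unit in the last place, 0.5 × 10⁻ᴺ° = 111320/2 × 10⁻ᴺ m.
Need 0.5 × 111320 × 10⁻ᴺ ≤ 0.14 → 10⁻ᴺ ≤ 2.515e-06, so N ≥ 5.60.
At 5 places the error can reach 0.557 m, but 6 places keeps it to 0.0557 m.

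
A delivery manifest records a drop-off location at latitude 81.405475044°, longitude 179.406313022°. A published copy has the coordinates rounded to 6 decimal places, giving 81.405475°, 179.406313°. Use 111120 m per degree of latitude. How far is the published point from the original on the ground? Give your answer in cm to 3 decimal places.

0.490 cm

Δlat = 81.405475044 − 81.405475 = +0.000000044°; Δlon = 179.406313022 − 179.406313 = +0.000000022°.
North–south shift: 0.000000044 × 111120 = 0.00488928 m.
E–W at 81.4055°: 0.000000022° × 111120 × cos 81.4055° = 0.000000022 × 111120 × 0.1494 ≈ 0.000365329 m.
Distance: √(0.00488928² + 0.000365329²) ≈ 0.00490291 m.
That is 0.00490291 m = 0.49029 cm.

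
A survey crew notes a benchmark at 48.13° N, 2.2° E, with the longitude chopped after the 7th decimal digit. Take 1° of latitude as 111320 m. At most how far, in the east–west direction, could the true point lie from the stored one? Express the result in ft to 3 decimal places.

0.024 ft

Truncating at 7 decimal places can drop up to a full unit in the last place, so the longitude may be off by as much as 1e-07°.
Parallels shrink by cos φ, so at 48.13° a degree of longitude is 111320 × 0.6674 ≈ 74299.7 m.
Maximum E–W displacement: 1e-07 × 74299.7 = 0.00742997 m.
Converting: 0.00742997 m × 3.2808 ft/m ≈ 0.024377 ft.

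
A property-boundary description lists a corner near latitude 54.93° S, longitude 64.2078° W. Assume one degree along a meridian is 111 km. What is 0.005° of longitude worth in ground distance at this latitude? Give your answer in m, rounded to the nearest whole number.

One degree of longitude here spans 111000 × cos 54.93° = 111000 × 0.5746 ≈ 63778 m; 0.005° of that is 318.89 m.

319 m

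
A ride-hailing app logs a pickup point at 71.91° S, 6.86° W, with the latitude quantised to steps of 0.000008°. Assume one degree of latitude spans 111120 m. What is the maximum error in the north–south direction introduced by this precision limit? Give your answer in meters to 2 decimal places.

0.44 meters

With a 0.000008° grid the true value lies within half a step, ±0.000008°/2 = ±4e-06°, of the stored one.
North–south distance: 4e-06° × 111120 m/° = 0.44448 m.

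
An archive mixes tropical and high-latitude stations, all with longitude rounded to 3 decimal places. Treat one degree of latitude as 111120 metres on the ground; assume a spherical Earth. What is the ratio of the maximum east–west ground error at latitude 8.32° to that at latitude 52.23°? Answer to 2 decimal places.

Rounding to 3 decimal places leaves the longitude within ±0.0005° of the true value.
At 8.32°: 0.0005° × 111120 × cos 8.32° = 0.0005 × 111120 × 0.9895 ≈ 54.975 m.
At 52.23°: 0.0005° × 111120 × cos 52.23° = 0.0005 × 111120 × 0.6125 ≈ 34.03 m.
The ratio reduces to cos 8.32° / cos 52.23° = 0.9895/0.6125 ≈ 1.6155.

1.62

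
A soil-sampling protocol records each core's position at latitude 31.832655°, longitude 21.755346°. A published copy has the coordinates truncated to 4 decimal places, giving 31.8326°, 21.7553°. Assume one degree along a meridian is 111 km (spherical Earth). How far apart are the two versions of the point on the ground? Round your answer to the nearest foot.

25 feet

Δlat = 31.832655 − 31.8326 = +0.000055°; Δlon = 21.755346 − 21.7553 = +0.000046°.
North–south shift: 0.000055 × 111000 = 6.105 m.
East–west at this latitude: 0.000046° × 111000 × cos 31.8326° ≈ 0.000046 × 94304.8 = 4.33802 m.
Combined displacement = (6.105² + 4.33802²)^½ ≈ 7.48929 m.
In feet: 7.48929 m ÷ 0.3048 ≈ 24.571 ft.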